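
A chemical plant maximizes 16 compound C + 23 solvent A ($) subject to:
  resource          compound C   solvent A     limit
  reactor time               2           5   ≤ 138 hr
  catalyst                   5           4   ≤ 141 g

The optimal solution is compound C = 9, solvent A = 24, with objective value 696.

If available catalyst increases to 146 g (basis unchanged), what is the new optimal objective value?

706

At the optimum: reactor time uses 138 of 138 (binding); catalyst uses 141 of 141 (binding).
From A_Bᵀ y = c: 2·y_reactor time + 5·y_catalyst = 16; 5·y_reactor time + 4·y_catalyst = 23.
Solving: y_reactor time = 3, y_catalyst = 2.
Δz = y_catalyst·Δb = 2 × (5) = 10, so new z* = 696 + 10 = 706.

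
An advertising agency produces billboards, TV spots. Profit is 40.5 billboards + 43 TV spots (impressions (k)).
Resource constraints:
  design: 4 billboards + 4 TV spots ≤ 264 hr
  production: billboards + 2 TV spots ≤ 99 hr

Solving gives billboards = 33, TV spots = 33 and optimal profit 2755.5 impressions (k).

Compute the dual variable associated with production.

Check each constraint at x*: design 264/264 (tight); production 99/99 (tight).
The binding rows give the dual system: 4·y_design + 1·y_production = 40.5 and 4·y_design + 2·y_production = 43.
→ y_design = 9.5 and y_production = 2.5.
Shadow price of production = 2.5.

2.5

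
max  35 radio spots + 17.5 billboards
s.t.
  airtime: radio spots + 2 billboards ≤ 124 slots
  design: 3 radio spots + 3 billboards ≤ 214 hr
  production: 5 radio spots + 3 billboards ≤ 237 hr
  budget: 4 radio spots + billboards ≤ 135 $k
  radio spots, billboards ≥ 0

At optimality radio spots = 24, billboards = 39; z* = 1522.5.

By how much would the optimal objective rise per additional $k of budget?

2.5

Check each constraint at x*: airtime 102/124 (slack 22); design 189/214 (slack 25); production 237/237 (tight); budget 135/135 (tight).
Slack constraints have shadow price 0 (complementary slackness).
Dual feasibility on the basic columns requires 5·y_production + 4·y_budget = 35, 3·y_production + 1·y_budget = 17.5.
This yields shadow prices y_production = 5, y_budget = 2.5.
Shadow price of budget = 2.5.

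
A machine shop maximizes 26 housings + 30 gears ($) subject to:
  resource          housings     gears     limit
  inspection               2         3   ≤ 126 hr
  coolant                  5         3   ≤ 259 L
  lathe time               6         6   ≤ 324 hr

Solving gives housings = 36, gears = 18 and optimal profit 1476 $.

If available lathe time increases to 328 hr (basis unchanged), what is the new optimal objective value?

1488

At the optimum: inspection uses 126 of 126 (binding); coolant uses 234 of 259 (slack = 25); lathe time uses 324 of 324 (binding).
Since coolant is not tight, its dual is 0.
From A_Bᵀ y = c: 2·y_inspection + 6·y_lathe time = 26; 3·y_inspection + 6·y_lathe time = 30.
This yields shadow prices y_inspection = 4, y_lathe time = 3.
Δz = y_lathe time·Δb = 3 × (4) = 12, so new z* = 1476 + 12 = 1488.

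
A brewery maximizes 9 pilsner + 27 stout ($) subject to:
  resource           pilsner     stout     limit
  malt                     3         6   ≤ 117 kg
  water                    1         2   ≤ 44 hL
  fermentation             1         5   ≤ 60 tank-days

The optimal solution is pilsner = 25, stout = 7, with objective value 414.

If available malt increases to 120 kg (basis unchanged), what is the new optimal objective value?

At the optimum: malt uses 117 of 117 (binding); water uses 39 of 44 (slack = 5); fermentation uses 60 of 60 (binding).
Slack constraints have shadow price 0 (complementary slackness).
From A_Bᵀ y = c: 3·y_malt + 1·y_fermentation = 9; 6·y_malt + 5·y_fermentation = 27.
→ y_malt = 2 and y_fermentation = 3.
Δz = y_malt·Δb = 2 × (3) = 6, so new z* = 414 + 6 = 420.

420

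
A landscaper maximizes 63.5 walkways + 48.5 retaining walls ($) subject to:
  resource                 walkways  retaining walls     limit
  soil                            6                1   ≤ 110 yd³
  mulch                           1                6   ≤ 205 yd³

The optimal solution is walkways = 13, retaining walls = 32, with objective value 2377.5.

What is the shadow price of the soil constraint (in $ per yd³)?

9.5

At the optimum: soil uses 110 of 110 (binding); mulch uses 205 of 205 (binding).
From A_Bᵀ y = c: 6·y_soil + 1·y_mulch = 63.5; 1·y_soil + 6·y_mulch = 48.5.
This yields shadow prices y_soil = 9.5, y_mulch = 6.5.
Shadow price of soil = 9.5.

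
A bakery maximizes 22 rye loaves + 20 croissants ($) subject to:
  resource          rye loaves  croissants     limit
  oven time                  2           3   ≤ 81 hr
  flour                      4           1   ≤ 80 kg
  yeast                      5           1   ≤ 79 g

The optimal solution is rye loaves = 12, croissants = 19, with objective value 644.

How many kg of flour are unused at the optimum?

flour used = 4·12 + 1·19 = 67; slack = 80 − 67 = 13.

13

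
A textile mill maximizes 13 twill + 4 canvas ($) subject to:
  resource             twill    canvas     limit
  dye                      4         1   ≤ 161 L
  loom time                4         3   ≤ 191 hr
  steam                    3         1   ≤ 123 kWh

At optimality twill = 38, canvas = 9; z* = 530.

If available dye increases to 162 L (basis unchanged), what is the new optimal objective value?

Check each constraint at x*: dye 161/161 (tight); loom time 179/191 (slack 12); steam 123/123 (tight).
Since loom time is not tight, its dual is 0.
The binding rows give the dual system: 4·y_dye + 3·y_steam = 13 and 1·y_dye + 1·y_steam = 4.
Solving: y_dye = 1, y_steam = 3.
Δz = y_dye·Δb = 1 × (1) = 1, so new z* = 530 + 1 = 531.

531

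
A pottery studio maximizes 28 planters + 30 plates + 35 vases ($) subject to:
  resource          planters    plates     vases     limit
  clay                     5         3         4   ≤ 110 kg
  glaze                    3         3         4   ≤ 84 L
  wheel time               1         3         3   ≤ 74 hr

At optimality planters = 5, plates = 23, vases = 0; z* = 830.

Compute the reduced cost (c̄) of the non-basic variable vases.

Check each constraint at x*: clay 94/110 (slack 16); glaze 84/84 (tight); wheel time 74/74 (tight).
By complementary slackness, y = 0 for the non-binding constraint.
Dual feasibility on the basic columns requires 3·y_glaze + 1·y_wheel time = 28, 3·y_glaze + 3·y_wheel time = 30.
→ y_glaze = 9 and y_wheel time = 1.
Reduced cost of vases: c₃ − yᵀa₃ = 35 − (9·4 + 1·3) = 35 − 39 = -4.

-4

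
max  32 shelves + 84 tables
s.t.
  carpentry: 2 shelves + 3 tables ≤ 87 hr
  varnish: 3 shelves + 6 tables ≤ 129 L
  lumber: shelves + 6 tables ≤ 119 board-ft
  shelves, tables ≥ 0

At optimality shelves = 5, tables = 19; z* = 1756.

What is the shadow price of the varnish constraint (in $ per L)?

9

At the optimum: carpentry uses 67 of 87 (slack = 20); varnish uses 129 of 129 (binding); lumber uses 119 of 119 (binding).
Slack constraints have shadow price 0 (complementary slackness).
Dual feasibility on the basic columns requires 3·y_varnish + 1·y_lumber = 32, 6·y_varnish + 6·y_lumber = 84.
Solving: y_varnish = 9, y_lumber = 5.
Shadow price of varnish = 9.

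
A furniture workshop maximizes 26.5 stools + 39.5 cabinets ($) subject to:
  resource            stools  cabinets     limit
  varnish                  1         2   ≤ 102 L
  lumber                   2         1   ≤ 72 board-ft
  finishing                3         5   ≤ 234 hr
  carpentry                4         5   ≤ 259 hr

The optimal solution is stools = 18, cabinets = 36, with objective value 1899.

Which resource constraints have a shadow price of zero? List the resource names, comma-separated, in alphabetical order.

carpentry, varnish

varnish: 90/102 (slack 12)
lumber: 72/72 (binding)
finishing: 234/234 (binding)
carpentry: 252/259 (slack 7)
By complementary slackness, a constraint with positive slack has shadow price 0 → carpentry, varnish.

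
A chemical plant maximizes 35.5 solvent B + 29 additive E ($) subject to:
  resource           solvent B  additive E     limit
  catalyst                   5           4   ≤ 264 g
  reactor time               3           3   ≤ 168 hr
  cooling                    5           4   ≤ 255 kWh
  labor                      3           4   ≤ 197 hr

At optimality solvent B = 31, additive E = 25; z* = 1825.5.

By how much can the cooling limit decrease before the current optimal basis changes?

Binding constraints: reactor time, cooling. The basis is B = [[3,3],[5,4]] with det -3.
Per unit decrease in cooling, x* moves by d = (-1, 1).
The basis stays optimal until labor becomes binding; allowable decrease = 4 kWh.

4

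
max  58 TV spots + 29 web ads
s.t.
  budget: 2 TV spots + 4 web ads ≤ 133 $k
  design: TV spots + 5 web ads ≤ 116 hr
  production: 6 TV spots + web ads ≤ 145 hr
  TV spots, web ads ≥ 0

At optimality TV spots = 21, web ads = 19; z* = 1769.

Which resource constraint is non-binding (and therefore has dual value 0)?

budget: 118/133 (slack 15)
design: 116/116 (binding)
production: 145/145 (binding)
By complementary slackness, a constraint with positive slack has shadow price 0 → budget.

budget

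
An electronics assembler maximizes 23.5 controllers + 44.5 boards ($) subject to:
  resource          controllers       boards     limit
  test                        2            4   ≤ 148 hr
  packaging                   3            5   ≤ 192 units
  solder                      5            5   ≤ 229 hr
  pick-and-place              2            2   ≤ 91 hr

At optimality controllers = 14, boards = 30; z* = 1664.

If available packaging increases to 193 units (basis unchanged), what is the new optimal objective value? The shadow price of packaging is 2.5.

1666.5

Δb = 1, so new z* = 1664 + (2.5)·(1) = 1664 + 2.5 = 1666.5.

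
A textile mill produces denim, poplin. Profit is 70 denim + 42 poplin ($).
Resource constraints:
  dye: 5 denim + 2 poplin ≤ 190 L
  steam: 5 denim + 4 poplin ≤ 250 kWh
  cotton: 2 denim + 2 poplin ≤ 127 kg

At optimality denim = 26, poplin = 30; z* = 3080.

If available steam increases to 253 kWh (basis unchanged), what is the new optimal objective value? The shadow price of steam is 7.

Δb = 3, so new z* = 3080 + (7)·(3) = 3080 + 21 = 3101.

3101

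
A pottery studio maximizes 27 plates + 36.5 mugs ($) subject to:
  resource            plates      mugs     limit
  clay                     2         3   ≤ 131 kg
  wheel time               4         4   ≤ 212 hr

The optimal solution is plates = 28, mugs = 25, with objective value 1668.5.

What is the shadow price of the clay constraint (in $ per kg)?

Check each constraint at x*: clay 131/131 (tight); wheel time 212/212 (tight).
Dual feasibility on the basic columns requires 2·y_clay + 4·y_wheel time = 27, 3·y_clay + 4·y_wheel time = 36.5.
This yields shadow prices y_clay = 9.5, y_wheel time = 2.
Shadow price of clay = 9.5.

9.5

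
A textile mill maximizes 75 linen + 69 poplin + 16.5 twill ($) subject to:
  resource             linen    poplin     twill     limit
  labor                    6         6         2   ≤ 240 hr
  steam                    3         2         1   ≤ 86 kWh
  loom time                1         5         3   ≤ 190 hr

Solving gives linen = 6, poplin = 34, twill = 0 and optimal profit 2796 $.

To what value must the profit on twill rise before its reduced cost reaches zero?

Check each constraint at x*: labor 240/240 (tight); steam 86/86 (tight); loom time 176/190 (slack 14).
Since loom time is not tight, its dual is 0.
The binding rows give the dual system: 6·y_labor + 3·y_steam = 75 and 6·y_labor + 2·y_steam = 69.
→ y_labor = 9.5 and y_steam = 6.
twill enters the basis when its profit ≥ yᵀa₃ = 9.5·2 + 6·1 = 25.

25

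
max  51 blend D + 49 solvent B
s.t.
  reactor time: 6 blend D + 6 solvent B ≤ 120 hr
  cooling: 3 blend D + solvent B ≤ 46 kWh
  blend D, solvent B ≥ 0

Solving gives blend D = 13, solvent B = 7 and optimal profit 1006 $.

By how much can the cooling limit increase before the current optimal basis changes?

Binding constraints: reactor time, cooling. The basis is B = [[6,6],[3,1]] with det -12.
Per unit increase in cooling, x* moves by d = (0.5, -0.5).
The basis stays optimal until solvent B reaches 0; allowable increase = 14 kWh.

14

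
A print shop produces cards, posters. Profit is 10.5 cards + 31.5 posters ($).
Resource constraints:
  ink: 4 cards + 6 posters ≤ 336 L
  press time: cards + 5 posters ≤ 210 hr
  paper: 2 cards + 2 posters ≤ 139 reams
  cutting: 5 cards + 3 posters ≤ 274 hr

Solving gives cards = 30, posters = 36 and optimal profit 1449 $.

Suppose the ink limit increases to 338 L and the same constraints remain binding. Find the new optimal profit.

Check each constraint at x*: ink 336/336 (tight); press time 210/210 (tight); paper 132/139 (slack 7); cutting 258/274 (slack 16).
Slack constraints have shadow price 0 (complementary slackness).
From A_Bᵀ y = c: 4·y_ink + 1·y_press time = 10.5; 6·y_ink + 5·y_press time = 31.5.
→ y_ink = 1.5 and y_press time = 4.5.
Δz = y_ink·Δb = 1.5 × (2) = 3, so new z* = 1449 + 3 = 1452.

1452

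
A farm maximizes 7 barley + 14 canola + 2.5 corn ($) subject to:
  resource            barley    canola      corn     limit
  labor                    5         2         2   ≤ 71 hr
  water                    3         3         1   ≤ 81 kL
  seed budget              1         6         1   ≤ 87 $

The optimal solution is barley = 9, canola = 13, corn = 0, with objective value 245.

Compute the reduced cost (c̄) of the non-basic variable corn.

-1.5

At the optimum: labor uses 71 of 71 (binding); water uses 66 of 81 (slack = 15); seed budget uses 87 of 87 (binding).
Slack constraints have shadow price 0 (complementary slackness).
Dual feasibility on the basic columns requires 5·y_labor + 1·y_seed budget = 7, 2·y_labor + 6·y_seed budget = 14.
→ y_labor = 1 and y_seed budget = 2.
Reduced cost of corn: c₃ − yᵀa₃ = 2.5 − (1·2 + 2·1) = 2.5 − 4 = -1.5.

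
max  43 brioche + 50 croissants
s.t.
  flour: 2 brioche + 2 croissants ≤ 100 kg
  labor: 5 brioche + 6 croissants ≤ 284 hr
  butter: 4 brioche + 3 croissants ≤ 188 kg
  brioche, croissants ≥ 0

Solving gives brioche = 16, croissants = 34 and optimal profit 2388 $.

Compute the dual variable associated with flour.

Binding: flour and labor. Non-binding: butter (22 unused).
Slack constraints have shadow price 0 (complementary slackness).
From A_Bᵀ y = c: 2·y_flour + 5·y_labor = 43; 2·y_flour + 6·y_labor = 50.
This yields shadow prices y_flour = 4, y_labor = 7.
Shadow price of flour = 4.

4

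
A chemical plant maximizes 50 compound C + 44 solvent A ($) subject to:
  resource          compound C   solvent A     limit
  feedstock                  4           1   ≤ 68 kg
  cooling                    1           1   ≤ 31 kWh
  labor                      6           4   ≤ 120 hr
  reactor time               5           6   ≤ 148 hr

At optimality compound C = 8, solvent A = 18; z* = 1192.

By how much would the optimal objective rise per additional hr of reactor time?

4

At the optimum: feedstock uses 50 of 68 (slack = 18); cooling uses 26 of 31 (slack = 5); labor uses 120 of 120 (binding); reactor time uses 148 of 148 (binding).
Since feedstock, cooling are not tight, their duals are 0.
The binding rows give the dual system: 6·y_labor + 5·y_reactor time = 50 and 4·y_labor + 6·y_reactor time = 44.
Solving: y_labor = 5, y_reactor time = 4.
Shadow price of reactor time = 4.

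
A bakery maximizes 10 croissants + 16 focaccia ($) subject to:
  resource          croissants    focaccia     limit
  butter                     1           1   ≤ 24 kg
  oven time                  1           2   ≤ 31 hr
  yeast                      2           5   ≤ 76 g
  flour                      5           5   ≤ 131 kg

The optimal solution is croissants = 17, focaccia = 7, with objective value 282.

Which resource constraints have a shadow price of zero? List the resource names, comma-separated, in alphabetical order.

butter: 24/24 (binding)
oven time: 31/31 (binding)
yeast: 69/76 (slack 7)
flour: 120/131 (slack 11)
By complementary slackness, a constraint with positive slack has shadow price 0 → flour, yeast.

flour, yeast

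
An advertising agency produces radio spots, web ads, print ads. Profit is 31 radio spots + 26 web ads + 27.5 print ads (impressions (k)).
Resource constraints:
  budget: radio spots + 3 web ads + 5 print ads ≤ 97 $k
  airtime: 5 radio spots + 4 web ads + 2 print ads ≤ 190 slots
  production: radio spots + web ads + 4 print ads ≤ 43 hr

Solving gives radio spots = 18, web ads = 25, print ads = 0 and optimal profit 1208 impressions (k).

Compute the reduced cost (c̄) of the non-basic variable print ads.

Binding: airtime and production. Non-binding: budget (4 unused).
Slack constraints have shadow price 0 (complementary slackness).
The binding rows give the dual system: 5·y_airtime + 1·y_production = 31 and 4·y_airtime + 1·y_production = 26.
→ y_airtime = 5 and y_production = 6.
Reduced cost of print ads: c₃ − yᵀa₃ = 27.5 − (5·2 + 6·4) = 27.5 − 34 = -6.5.

-6.5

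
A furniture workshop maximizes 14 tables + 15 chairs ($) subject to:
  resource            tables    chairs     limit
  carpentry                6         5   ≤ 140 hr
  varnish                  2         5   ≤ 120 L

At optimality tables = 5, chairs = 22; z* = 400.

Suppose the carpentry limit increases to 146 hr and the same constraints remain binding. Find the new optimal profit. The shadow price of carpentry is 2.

Δb = 6, so new z* = 400 + (2)·(6) = 400 + 12 = 412.

412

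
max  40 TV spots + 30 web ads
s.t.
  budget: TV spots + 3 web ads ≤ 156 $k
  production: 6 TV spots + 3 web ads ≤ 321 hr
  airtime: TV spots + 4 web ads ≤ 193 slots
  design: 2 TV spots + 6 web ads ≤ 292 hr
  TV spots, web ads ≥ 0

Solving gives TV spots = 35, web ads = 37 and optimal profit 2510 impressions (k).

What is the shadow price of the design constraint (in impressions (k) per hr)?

2

Check each constraint at x*: budget 146/156 (slack 10); production 321/321 (tight); airtime 183/193 (slack 10); design 292/292 (tight).
By complementary slackness, y = 0 for the non-binding constraints.
The binding rows give the dual system: 6·y_production + 2·y_design = 40 and 3·y_production + 6·y_design = 30.
→ y_production = 6 and y_design = 2.
Shadow price of design = 2.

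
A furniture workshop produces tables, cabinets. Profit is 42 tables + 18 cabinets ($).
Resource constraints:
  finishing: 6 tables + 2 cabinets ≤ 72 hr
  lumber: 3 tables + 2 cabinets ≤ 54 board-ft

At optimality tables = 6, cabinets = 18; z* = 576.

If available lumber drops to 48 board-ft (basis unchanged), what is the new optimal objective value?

Both finishing and lumber are binding at x*.
Dual feasibility on the basic columns requires 6·y_finishing + 3·y_lumber = 42, 2·y_finishing + 2·y_lumber = 18.
This yields shadow prices y_finishing = 5, y_lumber = 4.
Δz = y_lumber·Δb = 4 × (-6) = -24, so new z* = 576 − 24 = 552.

552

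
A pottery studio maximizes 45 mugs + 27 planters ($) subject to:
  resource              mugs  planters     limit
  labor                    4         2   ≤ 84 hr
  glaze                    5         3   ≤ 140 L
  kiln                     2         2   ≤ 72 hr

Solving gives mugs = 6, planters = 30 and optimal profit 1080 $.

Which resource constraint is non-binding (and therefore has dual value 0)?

labor: 84/84 (binding)
glaze: 120/140 (slack 20)
kiln: 72/72 (binding)
By complementary slackness, a constraint with positive slack has shadow price 0 → glaze.

glaze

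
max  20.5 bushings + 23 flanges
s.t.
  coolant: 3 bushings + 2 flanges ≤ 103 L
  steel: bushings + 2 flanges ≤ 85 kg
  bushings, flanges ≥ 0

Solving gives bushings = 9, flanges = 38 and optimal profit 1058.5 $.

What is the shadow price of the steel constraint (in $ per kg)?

7

Check each constraint at x*: coolant 103/103 (tight); steel 85/85 (tight).
From A_Bᵀ y = c: 3·y_coolant + 1·y_steel = 20.5; 2·y_coolant + 2·y_steel = 23.
Solving: y_coolant = 4.5, y_steel = 7.
Shadow price of steel = 7.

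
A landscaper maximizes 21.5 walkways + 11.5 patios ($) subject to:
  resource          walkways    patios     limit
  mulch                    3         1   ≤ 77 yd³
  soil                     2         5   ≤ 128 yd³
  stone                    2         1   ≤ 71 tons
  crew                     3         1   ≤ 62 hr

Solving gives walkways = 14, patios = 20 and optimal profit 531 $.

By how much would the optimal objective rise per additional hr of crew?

6.5

At the optimum: mulch uses 62 of 77 (slack = 15); soil uses 128 of 128 (binding); stone uses 48 of 71 (slack = 23); crew uses 62 of 62 (binding).
By complementary slackness, y = 0 for the non-binding constraints.
Dual feasibility on the basic columns requires 2·y_soil + 3·y_crew = 21.5, 5·y_soil + 1·y_crew = 11.5.
→ y_soil = 1 and y_crew = 6.5.
Shadow price of crew = 6.5.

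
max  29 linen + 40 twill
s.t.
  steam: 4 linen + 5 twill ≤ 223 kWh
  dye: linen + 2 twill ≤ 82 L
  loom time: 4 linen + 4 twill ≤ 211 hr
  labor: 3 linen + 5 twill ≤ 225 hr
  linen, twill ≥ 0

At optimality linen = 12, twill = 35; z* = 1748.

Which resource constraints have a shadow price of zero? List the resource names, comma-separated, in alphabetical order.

labor, loom time

steam: 223/223 (binding)
dye: 82/82 (binding)
loom time: 188/211 (slack 23)
labor: 211/225 (slack 14)
By complementary slackness, a constraint with positive slack has shadow price 0 → labor, loom time.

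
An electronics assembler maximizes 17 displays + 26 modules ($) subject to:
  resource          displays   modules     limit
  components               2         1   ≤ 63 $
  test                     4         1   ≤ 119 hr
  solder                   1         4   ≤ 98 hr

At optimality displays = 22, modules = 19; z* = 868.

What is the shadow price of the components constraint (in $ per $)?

6

Check each constraint at x*: components 63/63 (tight); test 107/119 (slack 12); solder 98/98 (tight).
Slack constraints have shadow price 0 (complementary slackness).
Dual feasibility on the basic columns requires 2·y_components + 1·y_solder = 17, 1·y_components + 4·y_solder = 26.
→ y_components = 6 and y_solder = 5.
Shadow price of components = 6.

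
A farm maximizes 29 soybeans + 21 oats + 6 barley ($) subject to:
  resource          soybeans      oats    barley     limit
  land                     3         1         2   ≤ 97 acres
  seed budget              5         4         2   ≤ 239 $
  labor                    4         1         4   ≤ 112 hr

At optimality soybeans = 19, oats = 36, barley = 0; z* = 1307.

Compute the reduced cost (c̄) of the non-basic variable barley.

-8

At the optimum: land uses 93 of 97 (slack = 4); seed budget uses 239 of 239 (binding); labor uses 112 of 112 (binding).
Since land is not tight, its dual is 0.
From A_Bᵀ y = c: 5·y_seed budget + 4·y_labor = 29; 4·y_seed budget + 1·y_labor = 21.
This yields shadow prices y_seed budget = 5, y_labor = 1.
Reduced cost of barley: c₃ − yᵀa₃ = 6 − (5·2 + 1·4) = 6 − 14 = -8.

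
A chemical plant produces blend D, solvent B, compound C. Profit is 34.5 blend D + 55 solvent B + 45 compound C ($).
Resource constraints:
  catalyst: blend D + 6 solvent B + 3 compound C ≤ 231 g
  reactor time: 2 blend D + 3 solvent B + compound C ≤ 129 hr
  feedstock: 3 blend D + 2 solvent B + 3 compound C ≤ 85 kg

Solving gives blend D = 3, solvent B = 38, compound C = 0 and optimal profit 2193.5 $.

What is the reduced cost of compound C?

Binding: catalyst and feedstock. Non-binding: reactor time (9 unused).
Slack constraints have shadow price 0 (complementary slackness).
The binding rows give the dual system: 1·y_catalyst + 3·y_feedstock = 34.5 and 6·y_catalyst + 2·y_feedstock = 55.
→ y_catalyst = 6 and y_feedstock = 9.5.
Reduced cost of compound C: c₃ − yᵀa₃ = 45 − (6·3 + 9.5·3) = 45 − 46.5 = -1.5.

-1.5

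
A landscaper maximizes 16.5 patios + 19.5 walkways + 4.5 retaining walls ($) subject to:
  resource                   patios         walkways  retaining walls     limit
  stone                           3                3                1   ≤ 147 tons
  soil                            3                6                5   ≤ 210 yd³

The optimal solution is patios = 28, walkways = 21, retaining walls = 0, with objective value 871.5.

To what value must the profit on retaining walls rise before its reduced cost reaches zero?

Both stone and soil are binding at x*.
Dual feasibility on the basic columns requires 3·y_stone + 3·y_soil = 16.5, 3·y_stone + 6·y_soil = 19.5.
→ y_stone = 4.5 and y_soil = 1.
retaining walls enters the basis when its profit ≥ yᵀa₃ = 4.5·1 + 1·5 = 9.5.

9.5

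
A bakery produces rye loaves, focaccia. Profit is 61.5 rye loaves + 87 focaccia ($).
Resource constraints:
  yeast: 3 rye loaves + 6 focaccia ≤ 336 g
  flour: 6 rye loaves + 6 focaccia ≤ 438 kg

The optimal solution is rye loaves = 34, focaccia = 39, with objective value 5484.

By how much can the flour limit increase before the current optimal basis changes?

Binding constraints: yeast, flour. The basis is B = [[3,6],[6,6]] with det -18.
Per unit increase in flour, x* moves by d = (0.3333, -0.1667).
The basis stays optimal until focaccia reaches 0; allowable increase = 234 kg.

234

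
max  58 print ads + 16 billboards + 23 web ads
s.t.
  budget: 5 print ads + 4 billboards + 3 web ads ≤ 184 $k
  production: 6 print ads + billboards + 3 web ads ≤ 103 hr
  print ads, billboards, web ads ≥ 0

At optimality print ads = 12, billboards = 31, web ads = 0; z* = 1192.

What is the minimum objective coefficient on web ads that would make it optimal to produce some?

Check each constraint at x*: budget 184/184 (tight); production 103/103 (tight).
The binding rows give the dual system: 5·y_budget + 6·y_production = 58 and 4·y_budget + 1·y_production = 16.
Solving: y_budget = 2, y_production = 8.
web ads enters the basis when its profit ≥ yᵀa₃ = 2·3 + 8·3 = 30.

30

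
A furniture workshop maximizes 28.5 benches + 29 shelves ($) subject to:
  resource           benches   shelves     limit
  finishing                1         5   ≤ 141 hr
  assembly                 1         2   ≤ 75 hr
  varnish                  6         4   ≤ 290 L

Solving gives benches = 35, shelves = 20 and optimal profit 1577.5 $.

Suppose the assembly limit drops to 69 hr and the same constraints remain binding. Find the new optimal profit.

At the optimum: finishing uses 135 of 141 (slack = 6); assembly uses 75 of 75 (binding); varnish uses 290 of 290 (binding).
Since finishing is not tight, its dual is 0.
Dual feasibility on the basic columns requires 1·y_assembly + 6·y_varnish = 28.5, 2·y_assembly + 4·y_varnish = 29.
→ y_assembly = 7.5 and y_varnish = 3.5.
Δz = y_assembly·Δb = 7.5 × (-6) = -45, so new z* = 1577.5 − 45 = 1532.5.

1532.5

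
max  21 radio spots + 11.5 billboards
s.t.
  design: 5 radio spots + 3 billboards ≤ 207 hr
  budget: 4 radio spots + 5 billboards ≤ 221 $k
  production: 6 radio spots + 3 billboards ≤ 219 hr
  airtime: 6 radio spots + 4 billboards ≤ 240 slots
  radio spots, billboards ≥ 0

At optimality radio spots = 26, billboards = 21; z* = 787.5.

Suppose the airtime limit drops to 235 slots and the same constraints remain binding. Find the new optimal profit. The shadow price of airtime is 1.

782.5

Δb = -5, so new z* = 787.5 + (1)·(-5) = 787.5 − 5 = 782.5.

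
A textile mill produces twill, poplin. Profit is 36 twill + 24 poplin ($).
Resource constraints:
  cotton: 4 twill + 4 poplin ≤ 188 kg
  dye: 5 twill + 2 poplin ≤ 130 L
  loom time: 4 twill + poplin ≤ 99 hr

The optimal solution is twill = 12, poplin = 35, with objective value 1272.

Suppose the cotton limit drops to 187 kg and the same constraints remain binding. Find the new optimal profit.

1268

Binding: cotton and dye. Non-binding: loom time (16 unused).
Slack constraints have shadow price 0 (complementary slackness).
Dual feasibility on the basic columns requires 4·y_cotton + 5·y_dye = 36, 4·y_cotton + 2·y_dye = 24.
Solving: y_cotton = 4, y_dye = 4.
Δz = y_cotton·Δb = 4 × (-1) = -4, so new z* = 1272 − 4 = 1268.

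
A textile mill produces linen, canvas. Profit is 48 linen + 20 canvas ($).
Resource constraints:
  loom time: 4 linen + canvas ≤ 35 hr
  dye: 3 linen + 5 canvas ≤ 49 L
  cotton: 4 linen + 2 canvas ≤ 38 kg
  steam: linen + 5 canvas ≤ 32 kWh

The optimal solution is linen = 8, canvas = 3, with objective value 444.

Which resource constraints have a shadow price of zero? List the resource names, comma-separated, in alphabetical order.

dye, steam

loom time: 35/35 (binding)
dye: 39/49 (slack 10)
cotton: 38/38 (binding)
steam: 23/32 (slack 9)
By complementary slackness, a constraint with positive slack has shadow price 0 → dye, steam.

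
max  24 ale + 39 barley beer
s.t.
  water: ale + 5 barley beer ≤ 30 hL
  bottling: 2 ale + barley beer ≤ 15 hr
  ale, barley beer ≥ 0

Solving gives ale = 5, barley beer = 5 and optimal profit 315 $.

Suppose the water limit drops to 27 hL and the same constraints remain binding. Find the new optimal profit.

297

Check each constraint at x*: water 30/30 (tight); bottling 15/15 (tight).
Dual feasibility on the basic columns requires 1·y_water + 2·y_bottling = 24, 5·y_water + 1·y_bottling = 39.
This yields shadow prices y_water = 6, y_bottling = 9.
Δz = y_water·Δb = 6 × (-3) = -18, so new z* = 315 − 18 = 297.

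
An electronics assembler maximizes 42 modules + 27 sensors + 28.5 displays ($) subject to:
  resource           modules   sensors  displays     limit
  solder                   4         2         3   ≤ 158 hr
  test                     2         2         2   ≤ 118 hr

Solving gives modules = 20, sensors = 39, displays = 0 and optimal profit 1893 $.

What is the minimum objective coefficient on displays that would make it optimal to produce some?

34.5

At the optimum: solder uses 158 of 158 (binding); test uses 118 of 118 (binding).
The binding rows give the dual system: 4·y_solder + 2·y_test = 42 and 2·y_solder + 2·y_test = 27.
Solving: y_solder = 7.5, y_test = 6.
displays enters the basis when its profit ≥ yᵀa₃ = 7.5·3 + 6·2 = 34.5.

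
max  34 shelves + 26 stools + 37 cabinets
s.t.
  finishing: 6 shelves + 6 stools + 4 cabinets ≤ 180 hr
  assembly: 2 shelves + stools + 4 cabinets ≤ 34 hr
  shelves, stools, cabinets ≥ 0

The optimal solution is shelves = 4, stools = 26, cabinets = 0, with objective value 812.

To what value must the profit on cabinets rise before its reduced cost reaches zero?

At the optimum: finishing uses 180 of 180 (binding); assembly uses 34 of 34 (binding).
Dual feasibility on the basic columns requires 6·y_finishing + 2·y_assembly = 34, 6·y_finishing + 1·y_assembly = 26.
→ y_finishing = 3 and y_assembly = 8.
cabinets enters the basis when its profit ≥ yᵀa₃ = 3·4 + 8·4 = 44.

44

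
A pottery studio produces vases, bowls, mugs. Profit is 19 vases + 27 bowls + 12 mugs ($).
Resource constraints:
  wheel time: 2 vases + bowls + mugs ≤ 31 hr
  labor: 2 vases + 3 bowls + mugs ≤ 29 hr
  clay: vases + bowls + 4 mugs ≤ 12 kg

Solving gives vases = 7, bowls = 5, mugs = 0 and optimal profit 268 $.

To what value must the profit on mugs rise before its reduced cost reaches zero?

At the optimum: wheel time uses 19 of 31 (slack = 12); labor uses 29 of 29 (binding); clay uses 12 of 12 (binding).
Since wheel time is not tight, its dual is 0.
Dual feasibility on the basic columns requires 2·y_labor + 1·y_clay = 19, 3·y_labor + 1·y_clay = 27.
Solving: y_labor = 8, y_clay = 3.
mugs enters the basis when its profit ≥ yᵀa₃ = 8·1 + 3·4 = 20.

20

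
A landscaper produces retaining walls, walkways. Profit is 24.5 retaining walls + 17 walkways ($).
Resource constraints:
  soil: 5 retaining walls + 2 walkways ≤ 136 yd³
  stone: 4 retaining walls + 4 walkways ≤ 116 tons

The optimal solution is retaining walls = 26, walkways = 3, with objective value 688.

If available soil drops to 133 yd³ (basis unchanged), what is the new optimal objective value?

Check each constraint at x*: soil 136/136 (tight); stone 116/116 (tight).
From A_Bᵀ y = c: 5·y_soil + 4·y_stone = 24.5; 2·y_soil + 4·y_stone = 17.
→ y_soil = 2.5 and y_stone = 3.
Δz = y_soil·Δb = 2.5 × (-3) = -7.5, so new z* = 688 − 7.5 = 680.5.

680.5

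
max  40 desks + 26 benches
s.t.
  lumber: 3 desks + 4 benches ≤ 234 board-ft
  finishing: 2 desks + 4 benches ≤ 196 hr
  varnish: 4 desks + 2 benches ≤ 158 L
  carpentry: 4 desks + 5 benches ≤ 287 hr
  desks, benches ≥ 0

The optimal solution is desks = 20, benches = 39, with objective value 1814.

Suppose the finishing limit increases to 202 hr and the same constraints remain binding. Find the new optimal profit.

Check each constraint at x*: lumber 216/234 (slack 18); finishing 196/196 (tight); varnish 158/158 (tight); carpentry 275/287 (slack 12).
Since lumber, carpentry are not tight, their duals are 0.
The binding rows give the dual system: 2·y_finishing + 4·y_varnish = 40 and 4·y_finishing + 2·y_varnish = 26.
→ y_finishing = 2 and y_varnish = 9.
Δz = y_finishing·Δb = 2 × (6) = 12, so new z* = 1814 + 12 = 1826.

1826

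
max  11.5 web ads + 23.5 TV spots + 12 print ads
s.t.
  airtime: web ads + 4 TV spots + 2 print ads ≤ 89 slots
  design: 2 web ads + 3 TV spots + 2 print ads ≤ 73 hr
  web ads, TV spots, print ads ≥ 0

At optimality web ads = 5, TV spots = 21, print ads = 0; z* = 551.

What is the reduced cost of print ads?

At the optimum: airtime uses 89 of 89 (binding); design uses 73 of 73 (binding).
From A_Bᵀ y = c: 1·y_airtime + 2·y_design = 11.5; 4·y_airtime + 3·y_design = 23.5.
→ y_airtime = 2.5 and y_design = 4.5.
Reduced cost of print ads: c₃ − yᵀa₃ = 12 − (2.5·2 + 4.5·2) = 12 − 14 = -2.

-2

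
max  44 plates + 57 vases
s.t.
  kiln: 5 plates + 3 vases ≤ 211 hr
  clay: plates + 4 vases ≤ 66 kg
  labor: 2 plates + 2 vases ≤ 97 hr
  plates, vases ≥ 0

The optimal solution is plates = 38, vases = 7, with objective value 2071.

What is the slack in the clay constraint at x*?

0

clay used = 1·38 + 4·7 = 66; slack = 66 − 66 = 0.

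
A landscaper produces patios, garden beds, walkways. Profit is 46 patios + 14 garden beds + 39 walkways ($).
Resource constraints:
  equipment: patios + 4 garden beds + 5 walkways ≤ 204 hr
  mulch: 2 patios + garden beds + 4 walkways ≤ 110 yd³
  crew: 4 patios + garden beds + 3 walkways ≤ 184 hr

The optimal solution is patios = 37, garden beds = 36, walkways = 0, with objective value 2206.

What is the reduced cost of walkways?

At the optimum: equipment uses 181 of 204 (slack = 23); mulch uses 110 of 110 (binding); crew uses 184 of 184 (binding).
By complementary slackness, y = 0 for the non-binding constraint.
From A_Bᵀ y = c: 2·y_mulch + 4·y_crew = 46; 1·y_mulch + 1·y_crew = 14.
This yields shadow prices y_mulch = 5, y_crew = 9.
Reduced cost of walkways: c₃ − yᵀa₃ = 39 − (5·4 + 9·3) = 39 − 47 = -8.

-8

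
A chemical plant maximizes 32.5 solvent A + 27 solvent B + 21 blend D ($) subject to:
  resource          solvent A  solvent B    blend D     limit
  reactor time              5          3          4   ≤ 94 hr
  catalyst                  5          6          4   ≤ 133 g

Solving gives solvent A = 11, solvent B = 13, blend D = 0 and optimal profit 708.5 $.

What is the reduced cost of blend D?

-5

Check each constraint at x*: reactor time 94/94 (tight); catalyst 133/133 (tight).
The binding rows give the dual system: 5·y_reactor time + 5·y_catalyst = 32.5 and 3·y_reactor time + 6·y_catalyst = 27.
Solving: y_reactor time = 4, y_catalyst = 2.5.
Reduced cost of blend D: c₃ − yᵀa₃ = 21 − (4·4 + 2.5·4) = 21 − 26 = -5.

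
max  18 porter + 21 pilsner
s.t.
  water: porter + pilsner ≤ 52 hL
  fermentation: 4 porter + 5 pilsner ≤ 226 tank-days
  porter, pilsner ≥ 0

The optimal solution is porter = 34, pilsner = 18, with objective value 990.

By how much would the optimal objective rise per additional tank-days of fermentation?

3

At the optimum: water uses 52 of 52 (binding); fermentation uses 226 of 226 (binding).
The binding rows give the dual system: 1·y_water + 4·y_fermentation = 18 and 1·y_water + 5·y_fermentation = 21.
This yields shadow prices y_water = 6, y_fermentation = 3.
Shadow price of fermentation = 3.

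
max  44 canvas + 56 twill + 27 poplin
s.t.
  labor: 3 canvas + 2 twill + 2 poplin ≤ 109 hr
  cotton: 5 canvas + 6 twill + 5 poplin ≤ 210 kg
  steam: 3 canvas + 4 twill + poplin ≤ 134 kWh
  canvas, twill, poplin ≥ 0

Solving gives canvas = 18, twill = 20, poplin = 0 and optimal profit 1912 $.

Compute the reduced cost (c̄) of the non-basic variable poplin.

Binding: cotton and steam. Non-binding: labor (15 unused).
Slack constraints have shadow price 0 (complementary slackness).
From A_Bᵀ y = c: 5·y_cotton + 3·y_steam = 44; 6·y_cotton + 4·y_steam = 56.
This yields shadow prices y_cotton = 4, y_steam = 8.
Reduced cost of poplin: c₃ − yᵀa₃ = 27 − (4·5 + 8·1) = 27 − 28 = -1.

-1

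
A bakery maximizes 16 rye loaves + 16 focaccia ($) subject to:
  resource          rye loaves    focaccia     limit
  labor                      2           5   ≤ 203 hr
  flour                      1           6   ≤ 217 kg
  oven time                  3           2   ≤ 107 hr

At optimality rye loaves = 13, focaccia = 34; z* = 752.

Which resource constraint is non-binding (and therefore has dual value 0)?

labor

labor: 196/203 (slack 7)
flour: 217/217 (binding)
oven time: 107/107 (binding)
By complementary slackness, a constraint with positive slack has shadow price 0 → labor.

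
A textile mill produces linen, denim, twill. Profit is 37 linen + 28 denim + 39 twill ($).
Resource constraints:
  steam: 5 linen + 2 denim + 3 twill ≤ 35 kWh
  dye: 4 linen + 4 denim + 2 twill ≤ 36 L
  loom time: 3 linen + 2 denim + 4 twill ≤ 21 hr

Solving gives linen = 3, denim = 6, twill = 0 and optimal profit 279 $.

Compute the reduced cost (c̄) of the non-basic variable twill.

Binding: dye and loom time. Non-binding: steam (8 unused).
Slack constraints have shadow price 0 (complementary slackness).
Dual feasibility on the basic columns requires 4·y_dye + 3·y_loom time = 37, 4·y_dye + 2·y_loom time = 28.
Solving: y_dye = 2.5, y_loom time = 9.
Reduced cost of twill: c₃ − yᵀa₃ = 39 − (2.5·2 + 9·4) = 39 − 41 = -2.

-2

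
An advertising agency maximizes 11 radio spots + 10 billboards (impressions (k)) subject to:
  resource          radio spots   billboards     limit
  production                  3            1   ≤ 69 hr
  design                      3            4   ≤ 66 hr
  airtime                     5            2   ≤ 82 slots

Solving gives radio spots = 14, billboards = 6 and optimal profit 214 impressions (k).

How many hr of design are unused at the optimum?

design used = 3·14 + 4·6 = 66; slack = 66 − 66 = 0.

0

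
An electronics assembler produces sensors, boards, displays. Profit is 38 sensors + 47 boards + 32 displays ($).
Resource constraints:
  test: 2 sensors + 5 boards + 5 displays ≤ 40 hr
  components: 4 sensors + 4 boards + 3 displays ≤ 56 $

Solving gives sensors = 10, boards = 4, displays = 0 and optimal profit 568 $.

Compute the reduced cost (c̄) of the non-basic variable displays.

-7

At the optimum: test uses 40 of 40 (binding); components uses 56 of 56 (binding).
From A_Bᵀ y = c: 2·y_test + 4·y_components = 38; 5·y_test + 4·y_components = 47.
→ y_test = 3 and y_components = 8.
Reduced cost of displays: c₃ − yᵀa₃ = 32 − (3·5 + 8·3) = 32 − 39 = -7.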